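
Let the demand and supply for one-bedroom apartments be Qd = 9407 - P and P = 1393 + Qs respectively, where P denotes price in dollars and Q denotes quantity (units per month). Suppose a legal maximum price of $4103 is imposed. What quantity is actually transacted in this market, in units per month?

Rearranging supply gives Qs = P - 1393. In a free market, 9407 - P = P - 1393 gives the equilibrium P* = 5400, Q* = 4007.
Since 4103 < 5400, the ceiling is binding.
At P = 4103: Qd = 9407 - 4103 = 5304 and Qs = 4103 - 1393 = 2710.
The quantity actually transacted is the short side, supply: 2710.

2710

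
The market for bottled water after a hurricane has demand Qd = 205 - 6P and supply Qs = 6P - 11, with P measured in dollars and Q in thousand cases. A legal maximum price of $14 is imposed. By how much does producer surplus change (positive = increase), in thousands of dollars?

In a free market, 205 - 6P = 6P - 11 gives the equilibrium P* = 18, Q* = 97.
Because the ceiling (14) lies below the market-clearing price, it is binding.
At P = 14: Qd = 205 - 6·14 = 121 and Qs = 6·14 - 11 = 73.
Producer surplus without the control is ½ · (18 - 11/6) · 97 = 9409/12.
With the ceiling, producers sell 73 units at 14, so PS = ½ · (14 - 11/6) · 73 = 5329/12.
Change in producer surplus = 5329/12 - 9409/12 = -340.

-340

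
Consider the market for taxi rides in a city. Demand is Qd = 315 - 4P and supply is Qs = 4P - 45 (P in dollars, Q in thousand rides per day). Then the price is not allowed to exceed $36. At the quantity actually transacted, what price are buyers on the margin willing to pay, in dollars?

Without the control the market clears where 315 - 4P = 4P - 45, i.e. P* = 45 and Q* = 135.
Because the ceiling (36) lies below the market-clearing price, it is binding.
At P = 36: Qd = 315 - 4·36 = 171 and Qs = 4·36 - 45 = 99.
Only 99 units reach the market. On the demand curve, the marginal buyer's willingness to pay at Q = 99 is (315 - 99)/4 = 54.

54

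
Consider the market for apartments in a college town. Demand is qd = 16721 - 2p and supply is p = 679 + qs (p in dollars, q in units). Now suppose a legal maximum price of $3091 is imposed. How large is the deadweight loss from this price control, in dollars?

Rearranging supply gives qs = p - 679. Without the control the market clears where 16721 - 2p = p - 679, i.e. p* = 5800 and q* = 5121.
Because the ceiling (3091) lies below the market-clearing price, it is binding.
At p = 3091: qd = 16721 - 2·3091 = 10539 and qs = 3091 - 679 = 2412.
Quantity traded falls to 2412. At q = 2412 the demand price is (16721 - 2412)/2 = 7154.5 and the supply price is 679 + 2412 = 3091.
Deadweight loss = ½ · (7154.5 - 3091) · (5121 - 2412) = ½ · 4063.5 · 2709 = 5504010.75.

5504010.75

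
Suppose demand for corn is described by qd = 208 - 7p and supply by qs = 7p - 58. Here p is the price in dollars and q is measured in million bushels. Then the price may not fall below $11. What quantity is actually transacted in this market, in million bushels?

75

Without the control the market clears where 208 - 7p = 7p - 58, i.e. p* = 19 and q* = 75.
The floor of 11 is below the equilibrium price 19, so it is not binding; the market clears at p* = 19, q* = 75.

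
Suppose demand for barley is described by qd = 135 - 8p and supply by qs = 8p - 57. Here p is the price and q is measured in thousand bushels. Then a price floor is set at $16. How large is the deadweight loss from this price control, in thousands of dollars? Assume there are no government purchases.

128

Setting quantity demanded equal to quantity supplied, 135 - 8p = 8p - 57, gives p* = 12 and q* = 39.
Since 16 > 12, the floor is binding.
At p = 16: qd = 135 - 8·16 = 7 and qs = 8·16 - 57 = 71.
Quantity traded falls to 7. At q = 7 the demand price is (135 - 7)/8 = 16 and the supply price is (57 + 7)/8 = 8.
Deadweight loss = ½ · (16 - 8) · (39 - 7) = ½ · 8 · 32 = 128.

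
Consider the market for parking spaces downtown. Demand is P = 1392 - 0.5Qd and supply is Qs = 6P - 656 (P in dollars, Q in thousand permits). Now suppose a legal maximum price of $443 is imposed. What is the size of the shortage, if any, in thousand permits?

Rearranging demand gives Qd = 2784 - 2P. Equilibrium: 2784 - 2P = 6P - 656, so 3440 = 8P and P* = 430, Q* = 1924.
Since 443 is above P* = 430, the ceiling does not bind and the free-market outcome prevails.
Since the control does not bind, there is no shortage.

0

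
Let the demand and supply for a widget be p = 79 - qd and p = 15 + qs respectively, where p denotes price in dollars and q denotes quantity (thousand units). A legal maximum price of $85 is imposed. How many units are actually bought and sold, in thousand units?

Rearranging demand gives qd = 79 - p; rearranging supply gives qs = p - 15. Without the control the market clears where 79 - p = p - 15, i.e. p* = 47 and q* = 32.
The ceiling of 85 is above the equilibrium price 47, so it is not binding; the market clears at p* = 47, q* = 32.

32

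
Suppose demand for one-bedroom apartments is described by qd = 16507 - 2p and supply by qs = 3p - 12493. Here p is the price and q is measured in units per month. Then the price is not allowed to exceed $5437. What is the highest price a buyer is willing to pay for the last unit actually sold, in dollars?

Equilibrium: 16507 - 2p = 3p - 12493, so 29000 = 5p and p* = 5800, q* = 4907.
Because the ceiling (5437) lies below the market-clearing price, it is binding.
At p = 5437: qd = 16507 - 2·5437 = 5633 and qs = 3·5437 - 12493 = 3818.
Only 3818 units reach the market. On the demand curve, the marginal buyer's willingness to pay at q = 3818 is (16507 - 3818)/2 = 6344.5.

6344.5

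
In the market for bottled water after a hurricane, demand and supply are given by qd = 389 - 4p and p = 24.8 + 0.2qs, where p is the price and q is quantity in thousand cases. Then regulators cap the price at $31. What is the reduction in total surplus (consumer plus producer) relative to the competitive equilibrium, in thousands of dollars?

3802.5

Rearranging supply gives qs = 5p - 124. In a free market, 389 - 4p = 5p - 124 gives the equilibrium p* = 57, q* = 161.
Because the ceiling (31) lies below the market-clearing price, it is binding.
At p = 31: qd = 389 - 4·31 = 265 and qs = 5·31 - 124 = 31.
Quantity traded falls to 31. At q = 31 the demand price is (389 - 31)/4 = 89.5 and the supply price is (124 + 31)/5 = 31.
Deadweight loss = ½ · (89.5 - 31) · (161 - 31) = ½ · 58.5 · 130 = 3802.5.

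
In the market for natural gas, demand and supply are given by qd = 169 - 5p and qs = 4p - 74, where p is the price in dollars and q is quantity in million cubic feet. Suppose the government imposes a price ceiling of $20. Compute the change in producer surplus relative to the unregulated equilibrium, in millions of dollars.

Setting quantity demanded equal to quantity supplied, 169 - 5p = 4p - 74, gives p* = 27 and q* = 34.
The ceiling of 20 is below the equilibrium price 27, so it binds.
At p = 20: qd = 169 - 5·20 = 69 and qs = 4·20 - 74 = 6.
Producer surplus without the control is ½ · (27 - 18.5) · 34 = 144.5.
With the ceiling, producers sell 6 units at 20, so PS = ½ · (20 - 18.5) · 6 = 4.5.
Change in producer surplus = 4.5 - 144.5 = -140.

-140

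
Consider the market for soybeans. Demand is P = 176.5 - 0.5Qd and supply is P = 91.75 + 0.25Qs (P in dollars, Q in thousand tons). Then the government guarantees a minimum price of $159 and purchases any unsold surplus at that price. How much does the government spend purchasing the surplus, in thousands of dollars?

Rearranging demand gives Qd = 353 - 2P; rearranging supply gives Qs = 4P - 367. Without the control the market clears where 353 - 2P = 4P - 367, i.e. P* = 120 and Q* = 113.
Since 159 > 120, the floor is binding.
At P = 159: Qd = 353 - 2·159 = 35 and Qs = 4·159 - 367 = 269.
Surplus = Qs - Qd = 234.
Government expenditure = surplus × support price = 234 × 159 = 37206.

37206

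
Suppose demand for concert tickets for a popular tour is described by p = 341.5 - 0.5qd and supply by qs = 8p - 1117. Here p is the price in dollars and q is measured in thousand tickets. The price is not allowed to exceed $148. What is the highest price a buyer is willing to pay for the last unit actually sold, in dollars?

Rearranging demand gives qd = 683 - 2p. Without the control the market clears where 683 - 2p = 8p - 1117, i.e. p* = 180 and q* = 323.
The ceiling of 148 is below the equilibrium price 180, so it binds.
At p = 148: qd = 683 - 2·148 = 387 and qs = 8·148 - 1117 = 67.
Only 67 units reach the market. On the demand curve, the marginal buyer's willingness to pay at q = 67 is (683 - 67)/2 = 308.

308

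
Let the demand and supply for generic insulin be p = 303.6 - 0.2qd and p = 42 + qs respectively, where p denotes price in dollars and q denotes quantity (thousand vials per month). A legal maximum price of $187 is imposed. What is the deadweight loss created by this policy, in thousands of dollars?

Rearranging demand gives qd = 1518 - 5p; rearranging supply gives qs = p - 42. Without the control the market clears where 1518 - 5p = p - 42, i.e. p* = 260 and q* = 218.
Since 187 < 260, the ceiling is binding.
At p = 187: qd = 1518 - 5·187 = 583 and qs = 187 - 42 = 145.
Quantity traded falls to 145. At q = 145 the demand price is (1518 - 145)/5 = 274.6 and the supply price is 42 + 145 = 187.
Deadweight loss = ½ · (274.6 - 187) · (218 - 145) = ½ · 87.6 · 73 = 3197.4.

3197.4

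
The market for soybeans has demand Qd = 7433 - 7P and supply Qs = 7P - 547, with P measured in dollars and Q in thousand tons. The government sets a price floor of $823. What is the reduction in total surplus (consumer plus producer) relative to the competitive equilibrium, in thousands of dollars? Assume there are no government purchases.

448063

Equilibrium: 7433 - 7P = 7P - 547, so 7980 = 14P and P* = 570, Q* = 3443.
The floor of 823 is above the equilibrium price 570, so it binds.
At P = 823: Qd = 7433 - 7·823 = 1672 and Qs = 7·823 - 547 = 5214.
Quantity traded falls to 1672. At Q = 1672 the demand price is (7433 - 1672)/7 = 823 and the supply price is (547 + 1672)/7 = 317.
Deadweight loss = ½ · (823 - 317) · (3443 - 1672) = ½ · 506 · 1771 = 448063.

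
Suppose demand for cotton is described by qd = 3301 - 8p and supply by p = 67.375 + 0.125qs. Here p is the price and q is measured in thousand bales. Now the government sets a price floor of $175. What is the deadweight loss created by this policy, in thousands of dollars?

0

Rearranging supply gives qs = 8p - 539. Setting quantity demanded equal to quantity supplied, 3301 - 8p = 8p - 539, gives p* = 240 and q* = 1381.
The floor of 175 is below the equilibrium price 240, so it is not binding; the market clears at p* = 240, q* = 1381.
Since the control does not bind, no trades are prevented and deadweight loss is zero.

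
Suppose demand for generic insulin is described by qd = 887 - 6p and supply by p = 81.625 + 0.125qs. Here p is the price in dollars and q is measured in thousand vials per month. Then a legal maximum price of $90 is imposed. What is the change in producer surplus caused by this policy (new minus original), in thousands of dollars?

Rearranging supply gives qs = 8p - 653. Equilibrium: 887 - 6p = 8p - 653, so 1540 = 14p and p* = 110, q* = 227.
The ceiling of 90 is below the equilibrium price 110, so it binds.
At p = 90: qd = 887 - 6·90 = 347 and qs = 8·90 - 653 = 67.
Producer surplus without the control is ½ · (110 - 81.625) · 227 = 3220.5625.
With the ceiling, producers sell 67 units at 90, so PS = ½ · (90 - 81.625) · 67 = 280.5625.
Change in producer surplus = 280.5625 - 3220.5625 = -2940.

-2940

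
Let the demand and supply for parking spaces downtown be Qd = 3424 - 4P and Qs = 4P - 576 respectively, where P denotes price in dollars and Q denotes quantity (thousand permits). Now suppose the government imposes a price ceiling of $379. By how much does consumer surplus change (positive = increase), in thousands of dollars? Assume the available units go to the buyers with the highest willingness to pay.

Equilibrium: 3424 - 4P = 4P - 576, so 4000 = 8P and P* = 500, Q* = 1424.
The ceiling of 379 is below the equilibrium price 500, so it binds.
At P = 379: Qd = 3424 - 4·379 = 1908 and Qs = 4·379 - 576 = 940.
Consumer surplus without the control is ½ · (856 - 500) · 1424 = 253472.
With the ceiling, 940 units are sold at 379 (assume they go to the highest-value buyers). The demand price at Q = 940 is 621, so CS = ½ · [(856 - 379) + (621 - 379)] · 940 = 337930.
Change in consumer surplus = 337930 - 253472 = 84458.

84458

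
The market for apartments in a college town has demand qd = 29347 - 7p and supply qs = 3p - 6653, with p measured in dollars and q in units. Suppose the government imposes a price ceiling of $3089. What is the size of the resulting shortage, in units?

5110

Setting quantity demanded equal to quantity supplied, 29347 - 7p = 3p - 6653, gives p* = 3600 and q* = 4147.
Since 3089 < 3600, the ceiling is binding.
At p = 3089: qd = 29347 - 7·3089 = 7724 and qs = 3·3089 - 6653 = 2614.
Shortage = qd - qs = 7724 - 2614 = 5110.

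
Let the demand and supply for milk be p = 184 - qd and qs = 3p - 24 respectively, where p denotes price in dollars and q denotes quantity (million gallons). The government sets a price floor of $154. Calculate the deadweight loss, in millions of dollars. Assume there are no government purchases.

6936

Rearranging demand gives qd = 184 - p. Equilibrium: 184 - p = 3p - 24, so 208 = 4p and p* = 52, q* = 132.
Because the floor (154) lies above the market-clearing price, it is binding.
At p = 154: qd = 184 - 154 = 30 and qs = 3·154 - 24 = 438.
Quantity traded falls to 30. At q = 30 the demand price is 184 - 30 = 154 and the supply price is (24 + 30)/3 = 18.
Deadweight loss = ½ · (154 - 18) · (132 - 30) = ½ · 136 · 102 = 6936.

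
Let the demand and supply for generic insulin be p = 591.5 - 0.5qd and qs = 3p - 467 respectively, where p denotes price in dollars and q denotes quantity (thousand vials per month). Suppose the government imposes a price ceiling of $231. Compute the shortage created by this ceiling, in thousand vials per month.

495

Rearranging demand gives qd = 1183 - 2p. Equilibrium: 1183 - 2p = 3p - 467, so 1650 = 5p and p* = 330, q* = 523.
Because the ceiling (231) lies below the market-clearing price, it is binding.
At p = 231: qd = 1183 - 2·231 = 721 and qs = 3·231 - 467 = 226.
Shortage = qd - qs = 721 - 226 = 495.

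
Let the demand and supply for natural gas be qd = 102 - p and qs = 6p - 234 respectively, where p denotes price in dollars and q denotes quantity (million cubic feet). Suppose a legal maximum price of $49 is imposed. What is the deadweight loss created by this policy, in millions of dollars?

Setting quantity demanded equal to quantity supplied, 102 - p = 6p - 234, gives p* = 48 and q* = 54.
The ceiling of 49 is above the equilibrium price 48, so it is not binding; the market clears at p* = 48, q* = 54.
Since the control does not bind, no trades are prevented and deadweight loss is zero.

0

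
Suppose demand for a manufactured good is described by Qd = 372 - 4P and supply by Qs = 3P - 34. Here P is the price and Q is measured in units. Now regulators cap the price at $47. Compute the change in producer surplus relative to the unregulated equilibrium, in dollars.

In a free market, 372 - 4P = 3P - 34 gives the equilibrium P* = 58, Q* = 140.
Because the ceiling (47) lies below the market-clearing price, it is binding.
At P = 47: Qd = 372 - 4·47 = 184 and Qs = 3·47 - 34 = 107.
Producer surplus without the control is ½ · (58 - 34/3) · 140 = 9800/3.
With the ceiling, producers sell 107 units at 47, so PS = ½ · (47 - 34/3) · 107 = 11449/6.
Change in producer surplus = 11449/6 - 9800/3 = -1358.5.

-1358.5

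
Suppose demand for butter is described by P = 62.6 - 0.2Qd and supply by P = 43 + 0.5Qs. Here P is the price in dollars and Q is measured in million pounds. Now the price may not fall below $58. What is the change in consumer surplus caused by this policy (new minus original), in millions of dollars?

Rearranging demand gives Qd = 313 - 5P; rearranging supply gives Qs = 2P - 86. Setting quantity demanded equal to quantity supplied, 313 - 5P = 2P - 86, gives P* = 57 and Q* = 28.
The floor of 58 is above the equilibrium price 57, so it binds.
At P = 58: Qd = 313 - 5·58 = 23 and Qs = 2·58 - 86 = 30.
Consumer surplus without the control is ½ · (62.6 - 57) · 28 = 78.4.
With the floor, consumers buy 23 units at 58, so CS = ½ · (62.6 - 58) · 23 = 52.9.
Change in consumer surplus = 52.9 - 78.4 = -25.5.

-25.5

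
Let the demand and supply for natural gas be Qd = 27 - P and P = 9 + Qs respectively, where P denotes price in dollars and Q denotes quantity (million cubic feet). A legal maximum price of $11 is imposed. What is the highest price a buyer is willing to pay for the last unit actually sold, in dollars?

Rearranging supply gives Qs = P - 9. Equilibrium: 27 - P = P - 9, so 36 = 2P and P* = 18, Q* = 9.
Because the ceiling (11) lies below the market-clearing price, it is binding.
At P = 11: Qd = 27 - 11 = 16 and Qs = 11 - 9 = 2.
Only 2 units reach the market. On the demand curve, the marginal buyer's willingness to pay at Q = 2 is (27 - 2) = 25.

25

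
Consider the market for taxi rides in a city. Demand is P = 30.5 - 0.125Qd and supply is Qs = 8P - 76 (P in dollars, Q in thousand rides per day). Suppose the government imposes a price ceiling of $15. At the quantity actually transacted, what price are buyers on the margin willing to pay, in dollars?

Rearranging demand gives Qd = 244 - 8P. Without the control the market clears where 244 - 8P = 8P - 76, i.e. P* = 20 and Q* = 84.
Since 15 < 20, the ceiling is binding.
At P = 15: Qd = 244 - 8·15 = 124 and Qs = 8·15 - 76 = 44.
Only 44 units reach the market. On the demand curve, the marginal buyer's willingness to pay at Q = 44 is (244 - 44)/8 = 25.

25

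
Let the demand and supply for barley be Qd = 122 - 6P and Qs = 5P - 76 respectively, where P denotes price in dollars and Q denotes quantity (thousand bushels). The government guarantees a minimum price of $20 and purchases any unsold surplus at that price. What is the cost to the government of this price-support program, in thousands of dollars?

Equilibrium: 122 - 6P = 5P - 76, so 198 = 11P and P* = 18, Q* = 14.
Because the floor (20) lies above the market-clearing price, it is binding.
At P = 20: Qd = 122 - 6·20 = 2 and Qs = 5·20 - 76 = 24.
Surplus = Qs - Qd = 22.
Government expenditure = surplus × support price = 22 × 20 = 440.

440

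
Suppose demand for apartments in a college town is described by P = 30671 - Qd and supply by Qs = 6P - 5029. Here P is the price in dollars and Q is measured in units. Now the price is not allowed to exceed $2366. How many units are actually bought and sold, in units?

9167

Rearranging demand gives Qd = 30671 - P. Without the control the market clears where 30671 - P = 6P - 5029, i.e. P* = 5100 and Q* = 25571.
Since 2366 < 5100, the ceiling is binding.
At P = 2366: Qd = 30671 - 2366 = 28305 and Qs = 6·2366 - 5029 = 9167.
The quantity actually transacted is the short side, supply: 9167.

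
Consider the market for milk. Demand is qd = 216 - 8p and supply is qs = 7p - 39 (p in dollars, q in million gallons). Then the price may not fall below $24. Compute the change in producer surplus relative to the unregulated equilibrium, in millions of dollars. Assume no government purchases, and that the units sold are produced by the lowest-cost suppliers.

Setting quantity demanded equal to quantity supplied, 216 - 8p = 7p - 39, gives p* = 17 and q* = 80.
The floor of 24 is above the equilibrium price 17, so it binds.
At p = 24: qd = 216 - 8·24 = 24 and qs = 7·24 - 39 = 129.
Producer surplus without the control is ½ · (17 - 39/7) · 80 = 3200/7.
With the floor, 24 units are sold at 24. The supply price at q = 24 is 9, so PS = ½ · [(24 - 39/7) + (24 - 9)] · 24 = 2808/7.
Change in producer surplus = 2808/7 - 3200/7 = -56.

-56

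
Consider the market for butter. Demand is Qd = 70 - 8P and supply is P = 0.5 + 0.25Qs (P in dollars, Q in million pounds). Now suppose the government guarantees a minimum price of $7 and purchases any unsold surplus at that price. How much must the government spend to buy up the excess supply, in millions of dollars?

Rearranging supply gives Qs = 4P - 2. Equilibrium: 70 - 8P = 4P - 2, so 72 = 12P and P* = 6, Q* = 22.
Because the floor (7) lies above the market-clearing price, it is binding.
At P = 7: Qd = 70 - 8·7 = 14 and Qs = 4·7 - 2 = 26.
Surplus = Qs - Qd = 12.
Government expenditure = surplus × support price = 12 × 7 = 84.

84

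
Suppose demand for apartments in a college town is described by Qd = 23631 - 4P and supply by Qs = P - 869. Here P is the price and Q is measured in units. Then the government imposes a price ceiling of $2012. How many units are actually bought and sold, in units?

Without the control the market clears where 23631 - 4P = P - 869, i.e. P* = 4900 and Q* = 4031.
The ceiling of 2012 is below the equilibrium price 4900, so it binds.
At P = 2012: Qd = 23631 - 4·2012 = 15583 and Qs = 2012 - 869 = 1143.
The quantity actually transacted is the short side, supply: 1143.

1143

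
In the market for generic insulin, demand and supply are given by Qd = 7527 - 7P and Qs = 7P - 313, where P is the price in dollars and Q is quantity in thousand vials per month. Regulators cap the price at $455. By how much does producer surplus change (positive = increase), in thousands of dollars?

In a free market, 7527 - 7P = 7P - 313 gives the equilibrium P* = 560, Q* = 3607.
Because the ceiling (455) lies below the market-clearing price, it is binding.
At P = 455: Qd = 7527 - 7·455 = 4342 and Qs = 7·455 - 313 = 2872.
Producer surplus without the control is ½ · (560 - 313/7) · 3607 = 13010449/14.
With the ceiling, producers sell 2872 units at 455, so PS = ½ · (455 - 313/7) · 2872 = 4124192/7.
Change in producer surplus = 4124192/7 - 13010449/14 = -340147.5.

-340147.5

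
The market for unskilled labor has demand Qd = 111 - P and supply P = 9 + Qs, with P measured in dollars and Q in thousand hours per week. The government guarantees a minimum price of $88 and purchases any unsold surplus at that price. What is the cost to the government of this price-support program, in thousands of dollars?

4928

Rearranging supply gives Qs = P - 9. Setting quantity demanded equal to quantity supplied, 111 - P = P - 9, gives P* = 60 and Q* = 51.
Because the floor (88) lies above the market-clearing price, it is binding.
At P = 88: Qd = 111 - 88 = 23 and Qs = 88 - 9 = 79.
Surplus = Qs - Qd = 56.
Government expenditure = surplus × support price = 56 × 88 = 4928.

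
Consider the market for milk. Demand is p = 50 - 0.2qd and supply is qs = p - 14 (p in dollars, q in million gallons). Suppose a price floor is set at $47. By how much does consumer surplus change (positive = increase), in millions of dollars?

Rearranging demand gives qd = 250 - 5p. Without the control the market clears where 250 - 5p = p - 14, i.e. p* = 44 and q* = 30.
Since 47 > 44, the floor is binding.
At p = 47: qd = 250 - 5·47 = 15 and qs = 47 - 14 = 33.
Consumer surplus without the control is ½ · (50 - 44) · 30 = 90.
With the floor, consumers buy 15 units at 47, so CS = ½ · (50 - 47) · 15 = 22.5.
Change in consumer surplus = 22.5 - 90 = -67.5.

-67.5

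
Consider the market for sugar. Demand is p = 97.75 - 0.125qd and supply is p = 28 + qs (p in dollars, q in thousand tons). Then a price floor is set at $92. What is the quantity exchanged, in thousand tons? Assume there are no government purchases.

Rearranging demand gives qd = 782 - 8p; rearranging supply gives qs = p - 28. Equilibrium: 782 - 8p = p - 28, so 810 = 9p and p* = 90, q* = 62.
Because the floor (92) lies above the market-clearing price, it is binding.
At p = 92: qd = 782 - 8·92 = 46 and qs = 92 - 28 = 64.
The quantity actually transacted is the short side, demand: 46.

46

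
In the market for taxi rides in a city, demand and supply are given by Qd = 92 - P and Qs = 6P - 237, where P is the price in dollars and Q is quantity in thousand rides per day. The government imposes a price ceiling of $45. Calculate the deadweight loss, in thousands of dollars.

84

Setting quantity demanded equal to quantity supplied, 92 - P = 6P - 237, gives P* = 47 and Q* = 45.
Because the ceiling (45) lies below the market-clearing price, it is binding.
At P = 45: Qd = 92 - 45 = 47 and Qs = 6·45 - 237 = 33.
Quantity traded falls to 33. At Q = 33 the demand price is 92 - 33 = 59 and the supply price is (237 + 33)/6 = 45.
Deadweight loss = ½ · (59 - 45) · (45 - 33) = ½ · 14 · 12 = 84.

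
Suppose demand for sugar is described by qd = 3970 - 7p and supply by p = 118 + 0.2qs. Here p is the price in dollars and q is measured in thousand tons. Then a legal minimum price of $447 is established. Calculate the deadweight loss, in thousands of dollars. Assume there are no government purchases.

37707.6

Rearranging supply gives qs = 5p - 590. Setting quantity demanded equal to quantity supplied, 3970 - 7p = 5p - 590, gives p* = 380 and q* = 1310.
The floor of 447 is above the equilibrium price 380, so it binds.
At p = 447: qd = 3970 - 7·447 = 841 and qs = 5·447 - 590 = 1645.
Quantity traded falls to 841. At q = 841 the demand price is (3970 - 841)/7 = 447 and the supply price is (590 + 841)/5 = 286.2.
Deadweight loss = ½ · (447 - 286.2) · (1310 - 841) = ½ · 160.8 · 469 = 37707.6.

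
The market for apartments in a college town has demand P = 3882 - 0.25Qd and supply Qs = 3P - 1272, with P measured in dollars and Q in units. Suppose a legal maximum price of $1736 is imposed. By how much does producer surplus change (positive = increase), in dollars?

Rearranging demand gives Qd = 15528 - 4P. In a free market, 15528 - 4P = 3P - 1272 gives the equilibrium P* = 2400, Q* = 5928.
Because the ceiling (1736) lies below the market-clearing price, it is binding.
At P = 1736: Qd = 15528 - 4·1736 = 8584 and Qs = 3·1736 - 1272 = 3936.
Producer surplus without the control is ½ · (2400 - 424) · 5928 = 5856864.
With the ceiling, producers sell 3936 units at 1736, so PS = ½ · (1736 - 424) · 3936 = 2582016.
Change in producer surplus = 2582016 - 5856864 = -3274848.

-3274848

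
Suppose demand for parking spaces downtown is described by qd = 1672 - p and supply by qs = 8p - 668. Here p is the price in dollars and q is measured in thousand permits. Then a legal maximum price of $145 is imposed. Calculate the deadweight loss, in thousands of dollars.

Setting quantity demanded equal to quantity supplied, 1672 - p = 8p - 668, gives p* = 260 and q* = 1412.
Because the ceiling (145) lies below the market-clearing price, it is binding.
At p = 145: qd = 1672 - 145 = 1527 and qs = 8·145 - 668 = 492.
Quantity traded falls to 492. At q = 492 the demand price is 1672 - 492 = 1180 and the supply price is (668 + 492)/8 = 145.
Deadweight loss = ½ · (1180 - 145) · (1412 - 492) = ½ · 1035 · 920 = 476100.

476100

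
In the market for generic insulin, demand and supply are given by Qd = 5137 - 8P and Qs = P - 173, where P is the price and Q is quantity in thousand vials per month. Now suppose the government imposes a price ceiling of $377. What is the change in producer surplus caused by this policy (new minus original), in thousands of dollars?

Setting quantity demanded equal to quantity supplied, 5137 - 8P = P - 173, gives P* = 590 and Q* = 417.
Since 377 < 590, the ceiling is binding.
At P = 377: Qd = 5137 - 8·377 = 2121 and Qs = 377 - 173 = 204.
Producer surplus without the control is ½ · (590 - 173) · 417 = 86944.5.
With the ceiling, producers sell 204 units at 377, so PS = ½ · (377 - 173) · 204 = 20808.
Change in producer surplus = 20808 - 86944.5 = -66136.5.

-66136.5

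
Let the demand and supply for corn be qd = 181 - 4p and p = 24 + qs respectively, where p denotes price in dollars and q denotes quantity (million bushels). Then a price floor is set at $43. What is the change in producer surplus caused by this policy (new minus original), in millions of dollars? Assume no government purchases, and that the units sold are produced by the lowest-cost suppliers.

Rearranging supply gives qs = p - 24. In a free market, 181 - 4p = p - 24 gives the equilibrium p* = 41, q* = 17.
Since 43 > 41, the floor is binding.
At p = 43: qd = 181 - 4·43 = 9 and qs = 43 - 24 = 19.
Producer surplus without the control is ½ · (41 - 24) · 17 = 144.5.
With the floor, 9 units are sold at 43. The supply price at q = 9 is 33, so PS = ½ · [(43 - 24) + (43 - 33)] · 9 = 130.5.
Change in producer surplus = 130.5 - 144.5 = -14.

-14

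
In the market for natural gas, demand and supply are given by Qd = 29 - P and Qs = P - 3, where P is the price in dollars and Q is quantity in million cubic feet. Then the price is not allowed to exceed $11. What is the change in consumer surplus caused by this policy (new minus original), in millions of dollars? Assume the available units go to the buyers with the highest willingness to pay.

27.5

Equilibrium: 29 - P = P - 3, so 32 = 2P and P* = 16, Q* = 13.
Since 11 < 16, the ceiling is binding.
At P = 11: Qd = 29 - 11 = 18 and Qs = 11 - 3 = 8.
Consumer surplus without the control is ½ · (29 - 16) · 13 = 84.5.
With the ceiling, 8 units are sold at 11 (assume they go to the highest-value buyers). The demand price at Q = 8 is 21, so CS = ½ · [(29 - 11) + (21 - 11)] · 8 = 112.
Change in consumer surplus = 112 - 84.5 = 27.5.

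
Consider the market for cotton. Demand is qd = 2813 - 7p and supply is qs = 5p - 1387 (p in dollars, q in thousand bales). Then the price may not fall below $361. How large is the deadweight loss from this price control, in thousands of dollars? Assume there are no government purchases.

Equilibrium: 2813 - 7p = 5p - 1387, so 4200 = 12p and p* = 350, q* = 363.
The floor of 361 is above the equilibrium price 350, so it binds.
At p = 361: qd = 2813 - 7·361 = 286 and qs = 5·361 - 1387 = 418.
Quantity traded falls to 286. At q = 286 the demand price is (2813 - 286)/7 = 361 and the supply price is (1387 + 286)/5 = 334.6.
Deadweight loss = ½ · (361 - 334.6) · (363 - 286) = ½ · 26.4 · 77 = 1016.4.

1016.4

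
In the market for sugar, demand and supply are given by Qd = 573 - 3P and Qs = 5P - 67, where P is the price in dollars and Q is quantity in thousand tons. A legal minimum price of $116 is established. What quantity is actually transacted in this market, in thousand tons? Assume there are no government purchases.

In a free market, 573 - 3P = 5P - 67 gives the equilibrium P* = 80, Q* = 333.
Because the floor (116) lies above the market-clearing price, it is binding.
At P = 116: Qd = 573 - 3·116 = 225 and Qs = 5·116 - 67 = 513.
The quantity actually transacted is the short side, demand: 225.

225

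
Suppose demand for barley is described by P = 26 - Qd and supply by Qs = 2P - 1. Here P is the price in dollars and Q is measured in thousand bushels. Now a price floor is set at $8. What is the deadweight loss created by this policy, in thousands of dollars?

Rearranging demand gives Qd = 26 - P. Without the control the market clears where 26 - P = 2P - 1, i.e. P* = 9 and Q* = 17.
The floor of 8 is below the equilibrium price 9, so it is not binding; the market clears at P* = 9, Q* = 17.
Since the control does not bind, no trades are prevented and deadweight loss is zero.

0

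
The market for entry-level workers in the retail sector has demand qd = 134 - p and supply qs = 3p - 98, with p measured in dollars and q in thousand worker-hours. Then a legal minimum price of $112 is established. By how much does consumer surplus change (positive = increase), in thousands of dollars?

Setting quantity demanded equal to quantity supplied, 134 - p = 3p - 98, gives p* = 58 and q* = 76.
Because the floor (112) lies above the market-clearing price, it is binding.
At p = 112: qd = 134 - 112 = 22 and qs = 3·112 - 98 = 238.
Consumer surplus without the control is ½ · (134 - 58) · 76 = 2888.
With the floor, consumers buy 22 units at 112, so CS = ½ · (134 - 112) · 22 = 242.
Change in consumer surplus = 242 - 2888 = -2646.

-2646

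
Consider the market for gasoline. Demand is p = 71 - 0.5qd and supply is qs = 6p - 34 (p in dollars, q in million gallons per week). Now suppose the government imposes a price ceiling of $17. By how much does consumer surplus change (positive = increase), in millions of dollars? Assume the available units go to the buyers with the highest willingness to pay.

Rearranging demand gives qd = 142 - 2p. In a free market, 142 - 2p = 6p - 34 gives the equilibrium p* = 22, q* = 98.
The ceiling of 17 is below the equilibrium price 22, so it binds.
At p = 17: qd = 142 - 2·17 = 108 and qs = 6·17 - 34 = 68.
Consumer surplus without the control is ½ · (71 - 22) · 98 = 2401.
With the ceiling, 68 units are sold at 17 (assume they go to the highest-value buyers). The demand price at q = 68 is 37, so CS = ½ · [(71 - 17) + (37 - 17)] · 68 = 2516.
Change in consumer surplus = 2516 - 2401 = 115.

115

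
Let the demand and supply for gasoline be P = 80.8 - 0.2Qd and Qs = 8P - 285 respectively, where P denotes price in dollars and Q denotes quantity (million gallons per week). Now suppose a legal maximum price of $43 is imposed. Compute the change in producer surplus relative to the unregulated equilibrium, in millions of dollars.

-990

Rearranging demand gives Qd = 404 - 5P. Equilibrium: 404 - 5P = 8P - 285, so 689 = 13P and P* = 53, Q* = 139.
Since 43 < 53, the ceiling is binding.
At P = 43: Qd = 404 - 5·43 = 189 and Qs = 8·43 - 285 = 59.
Producer surplus without the control is ½ · (53 - 35.625) · 139 = 1207.5625.
With the ceiling, producers sell 59 units at 43, so PS = ½ · (43 - 35.625) · 59 = 217.5625.
Change in producer surplus = 217.5625 - 1207.5625 = -990.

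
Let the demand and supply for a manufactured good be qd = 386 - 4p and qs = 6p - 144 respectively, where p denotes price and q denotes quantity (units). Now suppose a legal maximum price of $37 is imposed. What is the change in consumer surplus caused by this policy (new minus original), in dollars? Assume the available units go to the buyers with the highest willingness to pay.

96

In a free market, 386 - 4p = 6p - 144 gives the equilibrium p* = 53, q* = 174.
Since 37 < 53, the ceiling is binding.
At p = 37: qd = 386 - 4·37 = 238 and qs = 6·37 - 144 = 78.
Consumer surplus without the control is ½ · (96.5 - 53) · 174 = 3784.5.
With the ceiling, 78 units are sold at 37 (assume they go to the highest-value buyers). The demand price at q = 78 is 77, so CS = ½ · [(96.5 - 37) + (77 - 37)] · 78 = 3880.5.
Change in consumer surplus = 3880.5 - 3784.5 = 96.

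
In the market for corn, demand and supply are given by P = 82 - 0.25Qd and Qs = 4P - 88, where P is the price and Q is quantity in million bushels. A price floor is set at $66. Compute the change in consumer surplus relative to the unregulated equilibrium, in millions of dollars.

Rearranging demand gives Qd = 328 - 4P. Equilibrium: 328 - 4P = 4P - 88, so 416 = 8P and P* = 52, Q* = 120.
The floor of 66 is above the equilibrium price 52, so it binds.
At P = 66: Qd = 328 - 4·66 = 64 and Qs = 4·66 - 88 = 176.
Consumer surplus without the control is ½ · (82 - 52) · 120 = 1800.
With the floor, consumers buy 64 units at 66, so CS = ½ · (82 - 66) · 64 = 512.
Change in consumer surplus = 512 - 1800 = -1288.

-1288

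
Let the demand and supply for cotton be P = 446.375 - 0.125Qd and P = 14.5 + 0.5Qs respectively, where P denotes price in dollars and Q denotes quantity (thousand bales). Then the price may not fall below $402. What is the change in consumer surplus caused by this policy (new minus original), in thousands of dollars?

-21966

Rearranging demand gives Qd = 3571 - 8P; rearranging supply gives Qs = 2P - 29. Equilibrium: 3571 - 8P = 2P - 29, so 3600 = 10P and P* = 360, Q* = 691.
Because the floor (402) lies above the market-clearing price, it is binding.
At P = 402: Qd = 3571 - 8·402 = 355 and Qs = 2·402 - 29 = 775.
Consumer surplus without the control is ½ · (446.375 - 360) · 691 = 29842.5625.
With the floor, consumers buy 355 units at 402, so CS = ½ · (446.375 - 402) · 355 = 7876.5625.
Change in consumer surplus = 7876.5625 - 29842.5625 = -21966.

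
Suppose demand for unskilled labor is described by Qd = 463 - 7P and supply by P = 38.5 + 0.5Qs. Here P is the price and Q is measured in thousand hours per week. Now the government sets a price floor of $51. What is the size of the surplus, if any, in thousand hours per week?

0

Rearranging supply gives Qs = 2P - 77. Equilibrium: 463 - 7P = 2P - 77, so 540 = 9P and P* = 60, Q* = 43.
The floor of 51 is below the equilibrium price 60, so it is not binding; the market clears at P* = 60, Q* = 43.
Since the control does not bind, there is no surplus.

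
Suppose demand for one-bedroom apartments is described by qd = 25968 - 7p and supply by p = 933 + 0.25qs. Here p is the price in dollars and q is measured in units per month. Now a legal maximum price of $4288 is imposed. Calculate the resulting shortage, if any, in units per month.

0

Rearranging supply gives qs = 4p - 3732. In a free market, 25968 - 7p = 4p - 3732 gives the equilibrium p* = 2700, q* = 7068.
Since 4288 is above p* = 2700, the ceiling does not bind and the free-market outcome prevails.
Since the control does not bind, there is no shortage.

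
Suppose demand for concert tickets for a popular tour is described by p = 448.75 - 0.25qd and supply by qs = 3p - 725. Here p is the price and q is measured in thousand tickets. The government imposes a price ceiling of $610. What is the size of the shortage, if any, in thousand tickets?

Rearranging demand gives qd = 1795 - 4p. In a free market, 1795 - 4p = 3p - 725 gives the equilibrium p* = 360, q* = 355.
Since 610 is above p* = 360, the ceiling does not bind and the free-market outcome prevails.
Since the control does not bind, there is no shortage.

0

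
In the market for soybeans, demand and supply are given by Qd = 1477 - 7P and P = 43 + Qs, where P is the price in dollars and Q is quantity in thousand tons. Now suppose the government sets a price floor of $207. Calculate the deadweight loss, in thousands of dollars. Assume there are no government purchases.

Rearranging supply gives Qs = P - 43. Equilibrium: 1477 - 7P = P - 43, so 1520 = 8P and P* = 190, Q* = 147.
Since 207 > 190, the floor is binding.
At P = 207: Qd = 1477 - 7·207 = 28 and Qs = 207 - 43 = 164.
Quantity traded falls to 28. At Q = 28 the demand price is (1477 - 28)/7 = 207 and the supply price is 43 + 28 = 71.
Deadweight loss = ½ · (207 - 71) · (147 - 28) = ½ · 136 · 119 = 8092.

8092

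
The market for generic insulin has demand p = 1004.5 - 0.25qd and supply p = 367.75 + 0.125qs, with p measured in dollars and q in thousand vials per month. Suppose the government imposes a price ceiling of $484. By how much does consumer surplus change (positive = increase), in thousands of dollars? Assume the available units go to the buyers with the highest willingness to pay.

15552

Rearranging demand gives qd = 4018 - 4p; rearranging supply gives qs = 8p - 2942. Equilibrium: 4018 - 4p = 8p - 2942, so 6960 = 12p and p* = 580, q* = 1698.
The ceiling of 484 is below the equilibrium price 580, so it binds.
At p = 484: qd = 4018 - 4·484 = 2082 and qs = 8·484 - 2942 = 930.
Consumer surplus without the control is ½ · (1004.5 - 580) · 1698 = 360400.5.
With the ceiling, 930 units are sold at 484 (assume they go to the highest-value buyers). The demand price at q = 930 is 772, so CS = ½ · [(1004.5 - 484) + (772 - 484)] · 930 = 375952.5.
Change in consumer surplus = 375952.5 - 360400.5 = 15552.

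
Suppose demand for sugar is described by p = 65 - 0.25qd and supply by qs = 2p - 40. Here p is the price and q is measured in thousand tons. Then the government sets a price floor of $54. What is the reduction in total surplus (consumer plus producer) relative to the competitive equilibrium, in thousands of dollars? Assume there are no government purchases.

96

Rearranging demand gives qd = 260 - 4p. Setting quantity demanded equal to quantity supplied, 260 - 4p = 2p - 40, gives p* = 50 and q* = 60.
Since 54 > 50, the floor is binding.
At p = 54: qd = 260 - 4·54 = 44 and qs = 2·54 - 40 = 68.
Quantity traded falls to 44. At q = 44 the demand price is (260 - 44)/4 = 54 and the supply price is (40 + 44)/2 = 42.
Deadweight loss = ½ · (54 - 42) · (60 - 44) = ½ · 12 · 16 = 96.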